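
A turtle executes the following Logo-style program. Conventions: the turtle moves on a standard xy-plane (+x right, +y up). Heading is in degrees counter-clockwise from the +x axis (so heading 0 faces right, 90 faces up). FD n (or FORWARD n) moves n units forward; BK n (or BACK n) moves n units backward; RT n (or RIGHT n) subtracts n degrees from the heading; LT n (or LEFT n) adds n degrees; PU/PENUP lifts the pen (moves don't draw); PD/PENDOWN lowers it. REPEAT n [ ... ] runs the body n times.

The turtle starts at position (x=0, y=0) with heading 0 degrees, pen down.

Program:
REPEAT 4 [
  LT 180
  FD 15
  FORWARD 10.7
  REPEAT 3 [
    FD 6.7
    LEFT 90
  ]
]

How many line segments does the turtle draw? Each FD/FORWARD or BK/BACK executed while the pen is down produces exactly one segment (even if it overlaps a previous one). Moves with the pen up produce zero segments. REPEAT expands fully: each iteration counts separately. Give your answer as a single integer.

Executing turtle program step by step:
Start: pos=(0,0), heading=0, pen down
REPEAT 4 [
  -- iteration 1/4 --
  LT 180: heading 0 -> 180
  FD 15: (0,0) -> (-15,0) [heading=180, draw]
  FD 10.7: (-15,0) -> (-25.7,0) [heading=180, draw]
  REPEAT 3 [
    -- iteration 1/3 --
    FD 6.7: (-25.7,0) -> (-32.4,0) [heading=180, draw]
    LT 90: heading 180 -> 270
    -- iteration 2/3 --
    FD 6.7: (-32.4,0) -> (-32.4,-6.7) [heading=270, draw]
    LT 90: heading 270 -> 0
    -- iteration 3/3 --
    FD 6.7: (-32.4,-6.7) -> (-25.7,-6.7) [heading=0, draw]
    LT 90: heading 0 -> 90
  ]
  -- iteration 2/4 --
  LT 180: heading 90 -> 270
  FD 15: (-25.7,-6.7) -> (-25.7,-21.7) [heading=270, draw]
  FD 10.7: (-25.7,-21.7) -> (-25.7,-32.4) [heading=270, draw]
  REPEAT 3 [
    -- iteration 1/3 --
    FD 6.7: (-25.7,-32.4) -> (-25.7,-39.1) [heading=270, draw]
    LT 90: heading 270 -> 0
    -- iteration 2/3 --
    FD 6.7: (-25.7,-39.1) -> (-19,-39.1) [heading=0, draw]
    LT 90: heading 0 -> 90
    -- iteration 3/3 --
    FD 6.7: (-19,-39.1) -> (-19,-32.4) [heading=90, draw]
    LT 90: heading 90 -> 180
  ]
  -- iteration 3/4 --
  LT 180: heading 180 -> 0
  FD 15: (-19,-32.4) -> (-4,-32.4) [heading=0, draw]
  FD 10.7: (-4,-32.4) -> (6.7,-32.4) [heading=0, draw]
  REPEAT 3 [
    -- iteration 1/3 --
    FD 6.7: (6.7,-32.4) -> (13.4,-32.4) [heading=0, draw]
    LT 90: heading 0 -> 90
    -- iteration 2/3 --
    FD 6.7: (13.4,-32.4) -> (13.4,-25.7) [heading=90, draw]
    LT 90: heading 90 -> 180
    -- iteration 3/3 --
    FD 6.7: (13.4,-25.7) -> (6.7,-25.7) [heading=180, draw]
    LT 90: heading 180 -> 270
  ]
  -- iteration 4/4 --
  LT 180: heading 270 -> 90
  FD 15: (6.7,-25.7) -> (6.7,-10.7) [heading=90, draw]
  FD 10.7: (6.7,-10.7) -> (6.7,0) [heading=90, draw]
  REPEAT 3 [
    -- iteration 1/3 --
    FD 6.7: (6.7,0) -> (6.7,6.7) [heading=90, draw]
    LT 90: heading 90 -> 180
    -- iteration 2/3 --
    FD 6.7: (6.7,6.7) -> (0,6.7) [heading=180, draw]
    LT 90: heading 180 -> 270
    -- iteration 3/3 --
    FD 6.7: (0,6.7) -> (0,0) [heading=270, draw]
    LT 90: heading 270 -> 0
  ]
]
Final: pos=(0,0), heading=0, 20 segment(s) drawn
Segments drawn: 20

Answer: 20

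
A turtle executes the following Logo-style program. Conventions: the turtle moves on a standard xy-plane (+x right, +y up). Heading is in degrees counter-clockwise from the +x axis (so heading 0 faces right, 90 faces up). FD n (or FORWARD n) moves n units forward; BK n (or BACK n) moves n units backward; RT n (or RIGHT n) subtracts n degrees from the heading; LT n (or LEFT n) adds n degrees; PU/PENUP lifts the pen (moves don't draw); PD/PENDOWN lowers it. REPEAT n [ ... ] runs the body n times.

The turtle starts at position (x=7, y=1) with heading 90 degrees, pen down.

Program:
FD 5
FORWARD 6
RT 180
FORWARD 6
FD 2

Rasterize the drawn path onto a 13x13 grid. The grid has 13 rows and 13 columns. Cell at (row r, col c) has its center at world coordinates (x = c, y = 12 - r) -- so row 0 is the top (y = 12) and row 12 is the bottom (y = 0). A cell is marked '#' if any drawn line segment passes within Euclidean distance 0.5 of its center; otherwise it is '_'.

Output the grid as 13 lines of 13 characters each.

Segment 0: (7,1) -> (7,6)
Segment 1: (7,6) -> (7,12)
Segment 2: (7,12) -> (7,6)
Segment 3: (7,6) -> (7,4)

Answer: _______#_____
_______#_____
_______#_____
_______#_____
_______#_____
_______#_____
_______#_____
_______#_____
_______#_____
_______#_____
_______#_____
_______#_____
_____________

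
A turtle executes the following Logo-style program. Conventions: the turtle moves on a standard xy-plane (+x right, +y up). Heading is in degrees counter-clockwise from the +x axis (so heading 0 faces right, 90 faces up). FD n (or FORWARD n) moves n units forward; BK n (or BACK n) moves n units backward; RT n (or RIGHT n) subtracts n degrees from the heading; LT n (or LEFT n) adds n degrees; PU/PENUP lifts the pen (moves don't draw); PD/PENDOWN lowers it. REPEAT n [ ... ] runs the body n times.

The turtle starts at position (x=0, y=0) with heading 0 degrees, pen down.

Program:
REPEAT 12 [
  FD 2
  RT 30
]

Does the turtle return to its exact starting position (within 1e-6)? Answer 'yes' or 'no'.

Answer: yes

Derivation:
Executing turtle program step by step:
Start: pos=(0,0), heading=0, pen down
REPEAT 12 [
  -- iteration 1/12 --
  FD 2: (0,0) -> (2,0) [heading=0, draw]
  RT 30: heading 0 -> 330
  -- iteration 2/12 --
  FD 2: (2,0) -> (3.732,-1) [heading=330, draw]
  RT 30: heading 330 -> 300
  -- iteration 3/12 --
  FD 2: (3.732,-1) -> (4.732,-2.732) [heading=300, draw]
  RT 30: heading 300 -> 270
  -- iteration 4/12 --
  FD 2: (4.732,-2.732) -> (4.732,-4.732) [heading=270, draw]
  RT 30: heading 270 -> 240
  -- iteration 5/12 --
  FD 2: (4.732,-4.732) -> (3.732,-6.464) [heading=240, draw]
  RT 30: heading 240 -> 210
  -- iteration 6/12 --
  FD 2: (3.732,-6.464) -> (2,-7.464) [heading=210, draw]
  RT 30: heading 210 -> 180
  -- iteration 7/12 --
  FD 2: (2,-7.464) -> (0,-7.464) [heading=180, draw]
  RT 30: heading 180 -> 150
  -- iteration 8/12 --
  FD 2: (0,-7.464) -> (-1.732,-6.464) [heading=150, draw]
  RT 30: heading 150 -> 120
  -- iteration 9/12 --
  FD 2: (-1.732,-6.464) -> (-2.732,-4.732) [heading=120, draw]
  RT 30: heading 120 -> 90
  -- iteration 10/12 --
  FD 2: (-2.732,-4.732) -> (-2.732,-2.732) [heading=90, draw]
  RT 30: heading 90 -> 60
  -- iteration 11/12 --
  FD 2: (-2.732,-2.732) -> (-1.732,-1) [heading=60, draw]
  RT 30: heading 60 -> 30
  -- iteration 12/12 --
  FD 2: (-1.732,-1) -> (0,0) [heading=30, draw]
  RT 30: heading 30 -> 0
]
Final: pos=(0,0), heading=0, 12 segment(s) drawn

Start position: (0, 0)
Final position: (0, 0)
Distance = 0; < 1e-6 -> CLOSED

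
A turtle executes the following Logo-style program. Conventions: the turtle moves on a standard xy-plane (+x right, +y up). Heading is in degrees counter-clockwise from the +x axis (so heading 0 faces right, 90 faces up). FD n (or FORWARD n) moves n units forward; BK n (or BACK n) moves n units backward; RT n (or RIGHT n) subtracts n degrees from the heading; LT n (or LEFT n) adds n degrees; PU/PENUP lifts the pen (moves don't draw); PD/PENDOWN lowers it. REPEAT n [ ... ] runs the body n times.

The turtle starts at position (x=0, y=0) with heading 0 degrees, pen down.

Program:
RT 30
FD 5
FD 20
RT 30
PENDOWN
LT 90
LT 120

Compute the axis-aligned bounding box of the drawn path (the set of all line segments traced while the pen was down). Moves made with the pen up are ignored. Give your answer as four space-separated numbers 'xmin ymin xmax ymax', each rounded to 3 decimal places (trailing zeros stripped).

Executing turtle program step by step:
Start: pos=(0,0), heading=0, pen down
RT 30: heading 0 -> 330
FD 5: (0,0) -> (4.33,-2.5) [heading=330, draw]
FD 20: (4.33,-2.5) -> (21.651,-12.5) [heading=330, draw]
RT 30: heading 330 -> 300
PD: pen down
LT 90: heading 300 -> 30
LT 120: heading 30 -> 150
Final: pos=(21.651,-12.5), heading=150, 2 segment(s) drawn

Segment endpoints: x in {0, 4.33, 21.651}, y in {-12.5, -2.5, 0}
xmin=0, ymin=-12.5, xmax=21.651, ymax=0

Answer: 0 -12.5 21.651 0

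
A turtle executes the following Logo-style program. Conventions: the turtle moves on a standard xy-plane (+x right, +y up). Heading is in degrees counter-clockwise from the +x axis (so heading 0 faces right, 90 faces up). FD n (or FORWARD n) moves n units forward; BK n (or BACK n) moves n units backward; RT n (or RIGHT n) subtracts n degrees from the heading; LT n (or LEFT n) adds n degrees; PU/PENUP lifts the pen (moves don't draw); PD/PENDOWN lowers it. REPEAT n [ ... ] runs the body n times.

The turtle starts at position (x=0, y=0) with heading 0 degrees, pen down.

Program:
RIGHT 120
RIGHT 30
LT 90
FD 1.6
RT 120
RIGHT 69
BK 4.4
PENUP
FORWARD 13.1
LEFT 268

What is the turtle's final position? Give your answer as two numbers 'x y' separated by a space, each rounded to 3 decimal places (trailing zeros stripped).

Answer: -2.318 6.737

Derivation:
Executing turtle program step by step:
Start: pos=(0,0), heading=0, pen down
RT 120: heading 0 -> 240
RT 30: heading 240 -> 210
LT 90: heading 210 -> 300
FD 1.6: (0,0) -> (0.8,-1.386) [heading=300, draw]
RT 120: heading 300 -> 180
RT 69: heading 180 -> 111
BK 4.4: (0.8,-1.386) -> (2.377,-5.493) [heading=111, draw]
PU: pen up
FD 13.1: (2.377,-5.493) -> (-2.318,6.737) [heading=111, move]
LT 268: heading 111 -> 19
Final: pos=(-2.318,6.737), heading=19, 2 segment(s) drawn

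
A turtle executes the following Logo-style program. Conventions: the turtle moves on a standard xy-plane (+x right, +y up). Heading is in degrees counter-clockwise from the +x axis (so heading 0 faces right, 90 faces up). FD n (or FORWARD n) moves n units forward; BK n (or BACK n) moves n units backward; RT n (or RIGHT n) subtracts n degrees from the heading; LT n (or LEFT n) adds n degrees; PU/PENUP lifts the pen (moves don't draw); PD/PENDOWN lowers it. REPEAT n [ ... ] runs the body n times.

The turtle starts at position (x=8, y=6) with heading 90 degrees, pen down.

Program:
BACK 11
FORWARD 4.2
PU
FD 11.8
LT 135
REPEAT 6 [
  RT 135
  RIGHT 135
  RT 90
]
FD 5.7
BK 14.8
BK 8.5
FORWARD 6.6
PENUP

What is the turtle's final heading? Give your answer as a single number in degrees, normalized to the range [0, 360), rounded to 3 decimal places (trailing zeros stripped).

Answer: 225

Derivation:
Executing turtle program step by step:
Start: pos=(8,6), heading=90, pen down
BK 11: (8,6) -> (8,-5) [heading=90, draw]
FD 4.2: (8,-5) -> (8,-0.8) [heading=90, draw]
PU: pen up
FD 11.8: (8,-0.8) -> (8,11) [heading=90, move]
LT 135: heading 90 -> 225
REPEAT 6 [
  -- iteration 1/6 --
  RT 135: heading 225 -> 90
  RT 135: heading 90 -> 315
  RT 90: heading 315 -> 225
  -- iteration 2/6 --
  RT 135: heading 225 -> 90
  RT 135: heading 90 -> 315
  RT 90: heading 315 -> 225
  -- iteration 3/6 --
  RT 135: heading 225 -> 90
  RT 135: heading 90 -> 315
  RT 90: heading 315 -> 225
  -- iteration 4/6 --
  RT 135: heading 225 -> 90
  RT 135: heading 90 -> 315
  RT 90: heading 315 -> 225
  -- iteration 5/6 --
  RT 135: heading 225 -> 90
  RT 135: heading 90 -> 315
  RT 90: heading 315 -> 225
  -- iteration 6/6 --
  RT 135: heading 225 -> 90
  RT 135: heading 90 -> 315
  RT 90: heading 315 -> 225
]
FD 5.7: (8,11) -> (3.969,6.969) [heading=225, move]
BK 14.8: (3.969,6.969) -> (14.435,17.435) [heading=225, move]
BK 8.5: (14.435,17.435) -> (20.445,23.445) [heading=225, move]
FD 6.6: (20.445,23.445) -> (15.778,18.778) [heading=225, move]
PU: pen up
Final: pos=(15.778,18.778), heading=225, 2 segment(s) drawn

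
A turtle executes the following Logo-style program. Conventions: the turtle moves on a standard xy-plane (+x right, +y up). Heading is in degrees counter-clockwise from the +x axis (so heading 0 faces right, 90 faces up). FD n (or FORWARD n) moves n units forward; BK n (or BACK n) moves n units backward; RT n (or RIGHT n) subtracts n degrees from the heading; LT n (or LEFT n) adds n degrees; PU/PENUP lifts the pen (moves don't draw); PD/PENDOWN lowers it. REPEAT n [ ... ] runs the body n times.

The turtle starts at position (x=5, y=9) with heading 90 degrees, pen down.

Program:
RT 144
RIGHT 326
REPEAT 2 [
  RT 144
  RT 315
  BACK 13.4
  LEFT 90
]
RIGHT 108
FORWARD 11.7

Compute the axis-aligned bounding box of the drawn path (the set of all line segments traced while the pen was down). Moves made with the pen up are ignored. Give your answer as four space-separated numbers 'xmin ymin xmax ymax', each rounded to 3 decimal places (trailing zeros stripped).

Executing turtle program step by step:
Start: pos=(5,9), heading=90, pen down
RT 144: heading 90 -> 306
RT 326: heading 306 -> 340
REPEAT 2 [
  -- iteration 1/2 --
  RT 144: heading 340 -> 196
  RT 315: heading 196 -> 241
  BK 13.4: (5,9) -> (11.496,20.72) [heading=241, draw]
  LT 90: heading 241 -> 331
  -- iteration 2/2 --
  RT 144: heading 331 -> 187
  RT 315: heading 187 -> 232
  BK 13.4: (11.496,20.72) -> (19.746,31.279) [heading=232, draw]
  LT 90: heading 232 -> 322
]
RT 108: heading 322 -> 214
FD 11.7: (19.746,31.279) -> (10.047,24.737) [heading=214, draw]
Final: pos=(10.047,24.737), heading=214, 3 segment(s) drawn

Segment endpoints: x in {5, 10.047, 11.496, 19.746}, y in {9, 20.72, 24.737, 31.279}
xmin=5, ymin=9, xmax=19.746, ymax=31.279

Answer: 5 9 19.746 31.279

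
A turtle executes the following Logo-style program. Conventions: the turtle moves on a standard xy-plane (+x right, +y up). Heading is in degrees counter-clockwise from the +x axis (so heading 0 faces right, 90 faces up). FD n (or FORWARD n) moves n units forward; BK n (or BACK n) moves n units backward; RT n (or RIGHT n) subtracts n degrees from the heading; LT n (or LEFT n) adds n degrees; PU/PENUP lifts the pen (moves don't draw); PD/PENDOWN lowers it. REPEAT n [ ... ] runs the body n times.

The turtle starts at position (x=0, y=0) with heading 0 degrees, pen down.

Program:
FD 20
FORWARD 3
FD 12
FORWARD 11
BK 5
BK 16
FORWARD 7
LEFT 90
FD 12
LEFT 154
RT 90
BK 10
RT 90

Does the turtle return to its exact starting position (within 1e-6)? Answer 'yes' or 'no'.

Executing turtle program step by step:
Start: pos=(0,0), heading=0, pen down
FD 20: (0,0) -> (20,0) [heading=0, draw]
FD 3: (20,0) -> (23,0) [heading=0, draw]
FD 12: (23,0) -> (35,0) [heading=0, draw]
FD 11: (35,0) -> (46,0) [heading=0, draw]
BK 5: (46,0) -> (41,0) [heading=0, draw]
BK 16: (41,0) -> (25,0) [heading=0, draw]
FD 7: (25,0) -> (32,0) [heading=0, draw]
LT 90: heading 0 -> 90
FD 12: (32,0) -> (32,12) [heading=90, draw]
LT 154: heading 90 -> 244
RT 90: heading 244 -> 154
BK 10: (32,12) -> (40.988,7.616) [heading=154, draw]
RT 90: heading 154 -> 64
Final: pos=(40.988,7.616), heading=64, 9 segment(s) drawn

Start position: (0, 0)
Final position: (40.988, 7.616)
Distance = 41.69; >= 1e-6 -> NOT closed

Answer: no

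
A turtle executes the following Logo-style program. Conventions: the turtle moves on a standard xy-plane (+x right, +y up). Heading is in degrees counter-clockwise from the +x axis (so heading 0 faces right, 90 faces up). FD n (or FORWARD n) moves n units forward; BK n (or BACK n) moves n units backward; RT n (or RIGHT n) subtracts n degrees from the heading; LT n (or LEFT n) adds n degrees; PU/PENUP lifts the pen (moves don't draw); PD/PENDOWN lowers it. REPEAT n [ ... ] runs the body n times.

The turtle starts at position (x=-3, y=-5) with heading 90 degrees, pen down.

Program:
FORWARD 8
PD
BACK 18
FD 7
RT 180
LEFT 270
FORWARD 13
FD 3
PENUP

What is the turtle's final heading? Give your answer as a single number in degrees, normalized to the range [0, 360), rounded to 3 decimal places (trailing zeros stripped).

Answer: 180

Derivation:
Executing turtle program step by step:
Start: pos=(-3,-5), heading=90, pen down
FD 8: (-3,-5) -> (-3,3) [heading=90, draw]
PD: pen down
BK 18: (-3,3) -> (-3,-15) [heading=90, draw]
FD 7: (-3,-15) -> (-3,-8) [heading=90, draw]
RT 180: heading 90 -> 270
LT 270: heading 270 -> 180
FD 13: (-3,-8) -> (-16,-8) [heading=180, draw]
FD 3: (-16,-8) -> (-19,-8) [heading=180, draw]
PU: pen up
Final: pos=(-19,-8), heading=180, 5 segment(s) drawn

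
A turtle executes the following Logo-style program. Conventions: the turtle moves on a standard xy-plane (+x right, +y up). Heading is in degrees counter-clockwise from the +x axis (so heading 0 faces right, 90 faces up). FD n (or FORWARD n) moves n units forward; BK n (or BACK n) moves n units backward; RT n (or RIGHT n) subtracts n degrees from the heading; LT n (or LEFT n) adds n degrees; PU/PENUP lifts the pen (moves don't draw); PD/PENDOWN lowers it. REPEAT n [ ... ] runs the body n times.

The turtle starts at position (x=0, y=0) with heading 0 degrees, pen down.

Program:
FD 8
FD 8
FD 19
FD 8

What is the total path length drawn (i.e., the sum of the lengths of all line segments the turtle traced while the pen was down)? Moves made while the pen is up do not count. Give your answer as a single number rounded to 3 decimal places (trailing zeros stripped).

Answer: 43

Derivation:
Executing turtle program step by step:
Start: pos=(0,0), heading=0, pen down
FD 8: (0,0) -> (8,0) [heading=0, draw]
FD 8: (8,0) -> (16,0) [heading=0, draw]
FD 19: (16,0) -> (35,0) [heading=0, draw]
FD 8: (35,0) -> (43,0) [heading=0, draw]
Final: pos=(43,0), heading=0, 4 segment(s) drawn

Segment lengths:
  seg 1: (0,0) -> (8,0), length = 8
  seg 2: (8,0) -> (16,0), length = 8
  seg 3: (16,0) -> (35,0), length = 19
  seg 4: (35,0) -> (43,0), length = 8
Total = 43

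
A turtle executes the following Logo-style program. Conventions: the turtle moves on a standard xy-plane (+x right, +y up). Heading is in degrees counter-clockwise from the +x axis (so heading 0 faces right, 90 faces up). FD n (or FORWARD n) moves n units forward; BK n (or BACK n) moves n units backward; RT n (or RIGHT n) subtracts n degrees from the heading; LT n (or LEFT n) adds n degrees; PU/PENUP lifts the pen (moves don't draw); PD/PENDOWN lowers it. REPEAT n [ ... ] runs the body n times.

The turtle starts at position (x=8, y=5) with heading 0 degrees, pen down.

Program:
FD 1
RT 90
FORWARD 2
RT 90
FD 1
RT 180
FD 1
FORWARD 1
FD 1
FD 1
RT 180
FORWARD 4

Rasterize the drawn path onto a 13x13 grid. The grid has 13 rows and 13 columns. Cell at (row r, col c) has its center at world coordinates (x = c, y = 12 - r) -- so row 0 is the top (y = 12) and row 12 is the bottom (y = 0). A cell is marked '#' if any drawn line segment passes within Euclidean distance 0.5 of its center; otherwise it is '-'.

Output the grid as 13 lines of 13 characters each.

Segment 0: (8,5) -> (9,5)
Segment 1: (9,5) -> (9,3)
Segment 2: (9,3) -> (8,3)
Segment 3: (8,3) -> (9,3)
Segment 4: (9,3) -> (10,3)
Segment 5: (10,3) -> (11,3)
Segment 6: (11,3) -> (12,3)
Segment 7: (12,3) -> (8,3)

Answer: -------------
-------------
-------------
-------------
-------------
-------------
-------------
--------##---
---------#---
--------#####
-------------
-------------
-------------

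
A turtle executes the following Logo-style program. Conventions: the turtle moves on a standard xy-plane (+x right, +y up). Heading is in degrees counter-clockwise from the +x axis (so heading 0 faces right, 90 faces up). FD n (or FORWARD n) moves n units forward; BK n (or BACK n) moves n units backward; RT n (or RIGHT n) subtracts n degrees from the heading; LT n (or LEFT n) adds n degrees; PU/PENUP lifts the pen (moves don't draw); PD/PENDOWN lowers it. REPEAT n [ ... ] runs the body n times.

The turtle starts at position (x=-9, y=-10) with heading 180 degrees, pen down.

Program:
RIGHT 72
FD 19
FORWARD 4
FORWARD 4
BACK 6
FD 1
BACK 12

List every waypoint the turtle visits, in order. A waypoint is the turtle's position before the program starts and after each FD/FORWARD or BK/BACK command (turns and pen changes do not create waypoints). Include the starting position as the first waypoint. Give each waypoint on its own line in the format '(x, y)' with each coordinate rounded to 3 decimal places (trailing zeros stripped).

Executing turtle program step by step:
Start: pos=(-9,-10), heading=180, pen down
RT 72: heading 180 -> 108
FD 19: (-9,-10) -> (-14.871,8.07) [heading=108, draw]
FD 4: (-14.871,8.07) -> (-16.107,11.874) [heading=108, draw]
FD 4: (-16.107,11.874) -> (-17.343,15.679) [heading=108, draw]
BK 6: (-17.343,15.679) -> (-15.489,9.972) [heading=108, draw]
FD 1: (-15.489,9.972) -> (-15.798,10.923) [heading=108, draw]
BK 12: (-15.798,10.923) -> (-12.09,-0.489) [heading=108, draw]
Final: pos=(-12.09,-0.489), heading=108, 6 segment(s) drawn
Waypoints (7 total):
(-9, -10)
(-14.871, 8.07)
(-16.107, 11.874)
(-17.343, 15.679)
(-15.489, 9.972)
(-15.798, 10.923)
(-12.09, -0.489)

Answer: (-9, -10)
(-14.871, 8.07)
(-16.107, 11.874)
(-17.343, 15.679)
(-15.489, 9.972)
(-15.798, 10.923)
(-12.09, -0.489)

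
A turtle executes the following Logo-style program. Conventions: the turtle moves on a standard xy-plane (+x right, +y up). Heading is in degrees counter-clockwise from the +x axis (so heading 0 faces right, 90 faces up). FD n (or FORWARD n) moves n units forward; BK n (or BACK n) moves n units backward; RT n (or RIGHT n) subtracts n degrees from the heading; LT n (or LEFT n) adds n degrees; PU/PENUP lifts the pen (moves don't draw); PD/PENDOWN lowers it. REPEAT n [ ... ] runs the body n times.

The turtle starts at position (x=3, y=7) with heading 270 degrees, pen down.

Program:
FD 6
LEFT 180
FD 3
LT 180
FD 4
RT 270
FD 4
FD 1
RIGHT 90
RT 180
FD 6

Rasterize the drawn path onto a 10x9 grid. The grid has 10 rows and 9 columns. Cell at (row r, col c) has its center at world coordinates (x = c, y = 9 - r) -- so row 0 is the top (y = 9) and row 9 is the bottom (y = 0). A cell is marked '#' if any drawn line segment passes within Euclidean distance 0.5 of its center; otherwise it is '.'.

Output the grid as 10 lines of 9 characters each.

Answer: .........
.........
...#.....
...#....#
...#....#
...#....#
...#....#
...#....#
...#....#
...######

Derivation:
Segment 0: (3,7) -> (3,1)
Segment 1: (3,1) -> (3,4)
Segment 2: (3,4) -> (3,0)
Segment 3: (3,0) -> (7,-0)
Segment 4: (7,-0) -> (8,-0)
Segment 5: (8,-0) -> (8,6)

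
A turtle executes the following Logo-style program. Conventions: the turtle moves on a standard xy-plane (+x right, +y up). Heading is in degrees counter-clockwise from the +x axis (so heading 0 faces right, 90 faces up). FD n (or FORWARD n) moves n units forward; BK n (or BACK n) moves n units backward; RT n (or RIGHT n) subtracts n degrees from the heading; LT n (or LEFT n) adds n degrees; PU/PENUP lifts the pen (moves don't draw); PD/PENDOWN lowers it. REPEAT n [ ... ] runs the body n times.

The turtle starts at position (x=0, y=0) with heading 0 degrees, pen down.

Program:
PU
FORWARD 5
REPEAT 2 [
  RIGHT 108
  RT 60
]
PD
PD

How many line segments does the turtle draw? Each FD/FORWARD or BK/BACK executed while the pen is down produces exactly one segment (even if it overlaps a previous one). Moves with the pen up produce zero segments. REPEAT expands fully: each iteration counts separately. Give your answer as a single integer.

Answer: 0

Derivation:
Executing turtle program step by step:
Start: pos=(0,0), heading=0, pen down
PU: pen up
FD 5: (0,0) -> (5,0) [heading=0, move]
REPEAT 2 [
  -- iteration 1/2 --
  RT 108: heading 0 -> 252
  RT 60: heading 252 -> 192
  -- iteration 2/2 --
  RT 108: heading 192 -> 84
  RT 60: heading 84 -> 24
]
PD: pen down
PD: pen down
Final: pos=(5,0), heading=24, 0 segment(s) drawn
Segments drawn: 0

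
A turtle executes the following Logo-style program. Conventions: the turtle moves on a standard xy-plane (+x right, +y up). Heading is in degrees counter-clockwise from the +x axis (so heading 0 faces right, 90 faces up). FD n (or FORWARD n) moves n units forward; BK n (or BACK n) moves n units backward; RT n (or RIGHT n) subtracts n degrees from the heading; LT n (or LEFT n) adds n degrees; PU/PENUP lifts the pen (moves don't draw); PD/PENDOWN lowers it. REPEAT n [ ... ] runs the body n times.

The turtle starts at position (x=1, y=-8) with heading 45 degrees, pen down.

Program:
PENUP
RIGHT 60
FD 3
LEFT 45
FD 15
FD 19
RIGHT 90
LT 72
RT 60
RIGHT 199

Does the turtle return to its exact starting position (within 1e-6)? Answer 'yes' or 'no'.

Executing turtle program step by step:
Start: pos=(1,-8), heading=45, pen down
PU: pen up
RT 60: heading 45 -> 345
FD 3: (1,-8) -> (3.898,-8.776) [heading=345, move]
LT 45: heading 345 -> 30
FD 15: (3.898,-8.776) -> (16.888,-1.276) [heading=30, move]
FD 19: (16.888,-1.276) -> (33.343,8.224) [heading=30, move]
RT 90: heading 30 -> 300
LT 72: heading 300 -> 12
RT 60: heading 12 -> 312
RT 199: heading 312 -> 113
Final: pos=(33.343,8.224), heading=113, 0 segment(s) drawn

Start position: (1, -8)
Final position: (33.343, 8.224)
Distance = 36.184; >= 1e-6 -> NOT closed

Answer: no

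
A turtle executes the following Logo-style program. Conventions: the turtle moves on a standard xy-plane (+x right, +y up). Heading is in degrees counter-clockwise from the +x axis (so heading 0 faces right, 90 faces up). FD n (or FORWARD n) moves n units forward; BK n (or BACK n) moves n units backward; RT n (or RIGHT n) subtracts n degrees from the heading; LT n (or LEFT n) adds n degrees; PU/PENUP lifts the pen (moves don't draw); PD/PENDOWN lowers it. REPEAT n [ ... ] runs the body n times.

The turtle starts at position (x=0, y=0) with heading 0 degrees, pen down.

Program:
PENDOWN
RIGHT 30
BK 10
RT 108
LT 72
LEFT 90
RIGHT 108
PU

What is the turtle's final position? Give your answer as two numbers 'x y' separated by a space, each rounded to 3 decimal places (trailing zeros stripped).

Executing turtle program step by step:
Start: pos=(0,0), heading=0, pen down
PD: pen down
RT 30: heading 0 -> 330
BK 10: (0,0) -> (-8.66,5) [heading=330, draw]
RT 108: heading 330 -> 222
LT 72: heading 222 -> 294
LT 90: heading 294 -> 24
RT 108: heading 24 -> 276
PU: pen up
Final: pos=(-8.66,5), heading=276, 1 segment(s) drawn

Answer: -8.66 5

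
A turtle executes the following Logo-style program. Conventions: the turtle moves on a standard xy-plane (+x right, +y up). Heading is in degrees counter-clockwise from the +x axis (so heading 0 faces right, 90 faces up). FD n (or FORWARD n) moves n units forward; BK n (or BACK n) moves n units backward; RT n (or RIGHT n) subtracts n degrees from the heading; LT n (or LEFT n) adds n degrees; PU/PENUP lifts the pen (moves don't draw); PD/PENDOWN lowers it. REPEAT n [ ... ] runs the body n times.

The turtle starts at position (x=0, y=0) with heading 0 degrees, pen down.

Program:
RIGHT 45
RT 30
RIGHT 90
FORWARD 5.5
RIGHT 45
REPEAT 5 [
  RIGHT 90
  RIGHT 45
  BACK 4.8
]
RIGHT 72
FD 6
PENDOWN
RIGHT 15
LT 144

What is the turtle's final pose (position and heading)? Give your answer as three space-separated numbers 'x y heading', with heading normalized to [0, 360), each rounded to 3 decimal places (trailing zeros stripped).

Answer: -9.095 5.529 252

Derivation:
Executing turtle program step by step:
Start: pos=(0,0), heading=0, pen down
RT 45: heading 0 -> 315
RT 30: heading 315 -> 285
RT 90: heading 285 -> 195
FD 5.5: (0,0) -> (-5.313,-1.424) [heading=195, draw]
RT 45: heading 195 -> 150
REPEAT 5 [
  -- iteration 1/5 --
  RT 90: heading 150 -> 60
  RT 45: heading 60 -> 15
  BK 4.8: (-5.313,-1.424) -> (-9.949,-2.666) [heading=15, draw]
  -- iteration 2/5 --
  RT 90: heading 15 -> 285
  RT 45: heading 285 -> 240
  BK 4.8: (-9.949,-2.666) -> (-7.549,1.491) [heading=240, draw]
  -- iteration 3/5 --
  RT 90: heading 240 -> 150
  RT 45: heading 150 -> 105
  BK 4.8: (-7.549,1.491) -> (-6.307,-3.145) [heading=105, draw]
  -- iteration 4/5 --
  RT 90: heading 105 -> 15
  RT 45: heading 15 -> 330
  BK 4.8: (-6.307,-3.145) -> (-10.464,-0.745) [heading=330, draw]
  -- iteration 5/5 --
  RT 90: heading 330 -> 240
  RT 45: heading 240 -> 195
  BK 4.8: (-10.464,-0.745) -> (-5.827,0.497) [heading=195, draw]
]
RT 72: heading 195 -> 123
FD 6: (-5.827,0.497) -> (-9.095,5.529) [heading=123, draw]
PD: pen down
RT 15: heading 123 -> 108
LT 144: heading 108 -> 252
Final: pos=(-9.095,5.529), heading=252, 7 segment(s) drawn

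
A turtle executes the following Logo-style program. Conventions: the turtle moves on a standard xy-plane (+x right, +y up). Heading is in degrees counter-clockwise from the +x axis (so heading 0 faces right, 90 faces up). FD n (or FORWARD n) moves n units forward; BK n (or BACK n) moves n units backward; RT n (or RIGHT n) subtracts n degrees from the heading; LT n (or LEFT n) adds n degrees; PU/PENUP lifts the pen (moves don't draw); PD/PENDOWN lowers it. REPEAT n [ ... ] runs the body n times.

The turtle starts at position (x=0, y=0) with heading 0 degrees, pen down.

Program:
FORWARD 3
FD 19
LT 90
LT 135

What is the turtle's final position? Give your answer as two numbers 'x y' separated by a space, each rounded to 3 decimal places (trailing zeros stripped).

Executing turtle program step by step:
Start: pos=(0,0), heading=0, pen down
FD 3: (0,0) -> (3,0) [heading=0, draw]
FD 19: (3,0) -> (22,0) [heading=0, draw]
LT 90: heading 0 -> 90
LT 135: heading 90 -> 225
Final: pos=(22,0), heading=225, 2 segment(s) drawn

Answer: 22 0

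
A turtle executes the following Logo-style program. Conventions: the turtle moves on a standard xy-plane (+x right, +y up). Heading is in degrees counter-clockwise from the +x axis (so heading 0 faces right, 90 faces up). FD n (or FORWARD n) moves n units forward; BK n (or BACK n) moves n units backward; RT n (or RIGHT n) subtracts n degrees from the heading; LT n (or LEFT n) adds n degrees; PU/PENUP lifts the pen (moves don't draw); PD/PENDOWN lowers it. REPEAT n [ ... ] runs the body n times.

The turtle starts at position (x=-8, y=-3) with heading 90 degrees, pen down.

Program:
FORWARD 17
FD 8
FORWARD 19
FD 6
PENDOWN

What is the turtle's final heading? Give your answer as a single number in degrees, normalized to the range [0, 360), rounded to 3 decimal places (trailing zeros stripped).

Answer: 90

Derivation:
Executing turtle program step by step:
Start: pos=(-8,-3), heading=90, pen down
FD 17: (-8,-3) -> (-8,14) [heading=90, draw]
FD 8: (-8,14) -> (-8,22) [heading=90, draw]
FD 19: (-8,22) -> (-8,41) [heading=90, draw]
FD 6: (-8,41) -> (-8,47) [heading=90, draw]
PD: pen down
Final: pos=(-8,47), heading=90, 4 segment(s) drawn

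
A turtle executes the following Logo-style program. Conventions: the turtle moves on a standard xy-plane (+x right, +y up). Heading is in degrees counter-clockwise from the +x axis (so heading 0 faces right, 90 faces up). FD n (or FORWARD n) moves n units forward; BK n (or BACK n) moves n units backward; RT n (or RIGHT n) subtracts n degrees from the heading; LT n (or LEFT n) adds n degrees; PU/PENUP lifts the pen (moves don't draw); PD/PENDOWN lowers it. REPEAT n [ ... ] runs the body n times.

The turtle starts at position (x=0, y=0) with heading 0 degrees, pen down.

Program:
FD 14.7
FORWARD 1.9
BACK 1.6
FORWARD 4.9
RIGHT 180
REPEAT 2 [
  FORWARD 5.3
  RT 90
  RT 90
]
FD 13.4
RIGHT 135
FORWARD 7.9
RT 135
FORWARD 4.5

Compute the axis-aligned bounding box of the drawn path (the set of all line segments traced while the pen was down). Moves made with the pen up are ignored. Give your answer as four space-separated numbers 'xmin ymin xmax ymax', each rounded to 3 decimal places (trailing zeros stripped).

Executing turtle program step by step:
Start: pos=(0,0), heading=0, pen down
FD 14.7: (0,0) -> (14.7,0) [heading=0, draw]
FD 1.9: (14.7,0) -> (16.6,0) [heading=0, draw]
BK 1.6: (16.6,0) -> (15,0) [heading=0, draw]
FD 4.9: (15,0) -> (19.9,0) [heading=0, draw]
RT 180: heading 0 -> 180
REPEAT 2 [
  -- iteration 1/2 --
  FD 5.3: (19.9,0) -> (14.6,0) [heading=180, draw]
  RT 90: heading 180 -> 90
  RT 90: heading 90 -> 0
  -- iteration 2/2 --
  FD 5.3: (14.6,0) -> (19.9,0) [heading=0, draw]
  RT 90: heading 0 -> 270
  RT 90: heading 270 -> 180
]
FD 13.4: (19.9,0) -> (6.5,0) [heading=180, draw]
RT 135: heading 180 -> 45
FD 7.9: (6.5,0) -> (12.086,5.586) [heading=45, draw]
RT 135: heading 45 -> 270
FD 4.5: (12.086,5.586) -> (12.086,1.086) [heading=270, draw]
Final: pos=(12.086,1.086), heading=270, 9 segment(s) drawn

Segment endpoints: x in {0, 6.5, 12.086, 12.086, 14.6, 14.7, 15, 16.6, 19.9}, y in {0, 0, 0, 0, 1.086, 5.586}
xmin=0, ymin=0, xmax=19.9, ymax=5.586

Answer: 0 0 19.9 5.586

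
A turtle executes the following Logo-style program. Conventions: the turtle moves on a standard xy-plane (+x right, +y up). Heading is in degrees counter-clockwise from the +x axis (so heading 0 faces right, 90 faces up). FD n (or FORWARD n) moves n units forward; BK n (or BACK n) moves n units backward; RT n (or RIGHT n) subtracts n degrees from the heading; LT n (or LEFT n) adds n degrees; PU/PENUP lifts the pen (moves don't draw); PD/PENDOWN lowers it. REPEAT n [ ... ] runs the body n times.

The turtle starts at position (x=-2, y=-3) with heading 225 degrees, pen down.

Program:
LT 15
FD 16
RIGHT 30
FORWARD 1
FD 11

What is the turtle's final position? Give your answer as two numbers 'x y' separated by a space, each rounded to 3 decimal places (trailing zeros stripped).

Executing turtle program step by step:
Start: pos=(-2,-3), heading=225, pen down
LT 15: heading 225 -> 240
FD 16: (-2,-3) -> (-10,-16.856) [heading=240, draw]
RT 30: heading 240 -> 210
FD 1: (-10,-16.856) -> (-10.866,-17.356) [heading=210, draw]
FD 11: (-10.866,-17.356) -> (-20.392,-22.856) [heading=210, draw]
Final: pos=(-20.392,-22.856), heading=210, 3 segment(s) drawn

Answer: -20.392 -22.856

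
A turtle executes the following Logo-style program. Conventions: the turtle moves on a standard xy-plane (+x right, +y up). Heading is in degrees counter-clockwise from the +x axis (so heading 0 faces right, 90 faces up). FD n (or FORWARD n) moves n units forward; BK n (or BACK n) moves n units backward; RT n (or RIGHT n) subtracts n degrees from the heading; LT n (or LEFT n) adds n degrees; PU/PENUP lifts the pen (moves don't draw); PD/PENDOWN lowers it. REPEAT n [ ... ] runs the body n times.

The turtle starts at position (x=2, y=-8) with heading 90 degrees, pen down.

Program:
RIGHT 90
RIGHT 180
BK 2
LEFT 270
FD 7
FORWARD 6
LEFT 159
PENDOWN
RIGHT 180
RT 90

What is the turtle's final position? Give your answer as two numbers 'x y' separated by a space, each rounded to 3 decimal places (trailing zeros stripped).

Answer: 4 5

Derivation:
Executing turtle program step by step:
Start: pos=(2,-8), heading=90, pen down
RT 90: heading 90 -> 0
RT 180: heading 0 -> 180
BK 2: (2,-8) -> (4,-8) [heading=180, draw]
LT 270: heading 180 -> 90
FD 7: (4,-8) -> (4,-1) [heading=90, draw]
FD 6: (4,-1) -> (4,5) [heading=90, draw]
LT 159: heading 90 -> 249
PD: pen down
RT 180: heading 249 -> 69
RT 90: heading 69 -> 339
Final: pos=(4,5), heading=339, 3 segment(s) drawn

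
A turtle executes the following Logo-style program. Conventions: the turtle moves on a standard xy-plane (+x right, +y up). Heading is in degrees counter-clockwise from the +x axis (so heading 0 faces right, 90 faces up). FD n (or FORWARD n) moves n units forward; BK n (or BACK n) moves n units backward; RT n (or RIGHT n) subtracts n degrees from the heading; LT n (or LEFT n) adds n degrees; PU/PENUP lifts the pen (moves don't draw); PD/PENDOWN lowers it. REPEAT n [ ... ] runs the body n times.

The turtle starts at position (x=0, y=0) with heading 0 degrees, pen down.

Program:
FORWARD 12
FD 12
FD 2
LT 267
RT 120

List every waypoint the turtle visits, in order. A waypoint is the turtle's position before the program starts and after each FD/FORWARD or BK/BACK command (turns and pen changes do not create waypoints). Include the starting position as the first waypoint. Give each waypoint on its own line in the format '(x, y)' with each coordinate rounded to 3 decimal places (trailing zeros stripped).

Answer: (0, 0)
(12, 0)
(24, 0)
(26, 0)

Derivation:
Executing turtle program step by step:
Start: pos=(0,0), heading=0, pen down
FD 12: (0,0) -> (12,0) [heading=0, draw]
FD 12: (12,0) -> (24,0) [heading=0, draw]
FD 2: (24,0) -> (26,0) [heading=0, draw]
LT 267: heading 0 -> 267
RT 120: heading 267 -> 147
Final: pos=(26,0), heading=147, 3 segment(s) drawn
Waypoints (4 total):
(0, 0)
(12, 0)
(24, 0)
(26, 0)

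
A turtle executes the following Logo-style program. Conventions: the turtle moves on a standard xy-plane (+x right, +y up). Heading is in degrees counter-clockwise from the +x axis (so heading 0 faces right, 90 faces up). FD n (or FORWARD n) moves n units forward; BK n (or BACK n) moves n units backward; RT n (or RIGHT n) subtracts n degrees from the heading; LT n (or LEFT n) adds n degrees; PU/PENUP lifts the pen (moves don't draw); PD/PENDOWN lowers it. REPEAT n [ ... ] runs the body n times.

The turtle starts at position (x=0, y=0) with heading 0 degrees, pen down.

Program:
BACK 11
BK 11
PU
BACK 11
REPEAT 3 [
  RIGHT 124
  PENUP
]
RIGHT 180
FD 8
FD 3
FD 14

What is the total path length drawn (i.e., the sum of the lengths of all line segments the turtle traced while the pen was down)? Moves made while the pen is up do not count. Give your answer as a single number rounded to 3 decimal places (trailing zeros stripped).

Executing turtle program step by step:
Start: pos=(0,0), heading=0, pen down
BK 11: (0,0) -> (-11,0) [heading=0, draw]
BK 11: (-11,0) -> (-22,0) [heading=0, draw]
PU: pen up
BK 11: (-22,0) -> (-33,0) [heading=0, move]
REPEAT 3 [
  -- iteration 1/3 --
  RT 124: heading 0 -> 236
  PU: pen up
  -- iteration 2/3 --
  RT 124: heading 236 -> 112
  PU: pen up
  -- iteration 3/3 --
  RT 124: heading 112 -> 348
  PU: pen up
]
RT 180: heading 348 -> 168
FD 8: (-33,0) -> (-40.825,1.663) [heading=168, move]
FD 3: (-40.825,1.663) -> (-43.76,2.287) [heading=168, move]
FD 14: (-43.76,2.287) -> (-57.454,5.198) [heading=168, move]
Final: pos=(-57.454,5.198), heading=168, 2 segment(s) drawn

Segment lengths:
  seg 1: (0,0) -> (-11,0), length = 11
  seg 2: (-11,0) -> (-22,0), length = 11
Total = 22

Answer: 22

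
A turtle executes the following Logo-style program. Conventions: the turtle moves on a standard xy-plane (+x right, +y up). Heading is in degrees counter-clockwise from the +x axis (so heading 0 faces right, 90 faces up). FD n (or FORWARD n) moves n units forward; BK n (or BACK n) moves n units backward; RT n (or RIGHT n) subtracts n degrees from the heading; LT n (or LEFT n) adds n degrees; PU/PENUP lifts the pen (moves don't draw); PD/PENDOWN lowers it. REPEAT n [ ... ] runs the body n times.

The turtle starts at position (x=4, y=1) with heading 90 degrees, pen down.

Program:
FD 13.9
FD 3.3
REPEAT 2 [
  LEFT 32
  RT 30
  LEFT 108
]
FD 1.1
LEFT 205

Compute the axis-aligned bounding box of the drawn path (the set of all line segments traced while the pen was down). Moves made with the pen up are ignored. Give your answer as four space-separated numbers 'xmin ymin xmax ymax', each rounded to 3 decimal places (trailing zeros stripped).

Executing turtle program step by step:
Start: pos=(4,1), heading=90, pen down
FD 13.9: (4,1) -> (4,14.9) [heading=90, draw]
FD 3.3: (4,14.9) -> (4,18.2) [heading=90, draw]
REPEAT 2 [
  -- iteration 1/2 --
  LT 32: heading 90 -> 122
  RT 30: heading 122 -> 92
  LT 108: heading 92 -> 200
  -- iteration 2/2 --
  LT 32: heading 200 -> 232
  RT 30: heading 232 -> 202
  LT 108: heading 202 -> 310
]
FD 1.1: (4,18.2) -> (4.707,17.357) [heading=310, draw]
LT 205: heading 310 -> 155
Final: pos=(4.707,17.357), heading=155, 3 segment(s) drawn

Segment endpoints: x in {4, 4, 4.707}, y in {1, 14.9, 17.357, 18.2}
xmin=4, ymin=1, xmax=4.707, ymax=18.2

Answer: 4 1 4.707 18.2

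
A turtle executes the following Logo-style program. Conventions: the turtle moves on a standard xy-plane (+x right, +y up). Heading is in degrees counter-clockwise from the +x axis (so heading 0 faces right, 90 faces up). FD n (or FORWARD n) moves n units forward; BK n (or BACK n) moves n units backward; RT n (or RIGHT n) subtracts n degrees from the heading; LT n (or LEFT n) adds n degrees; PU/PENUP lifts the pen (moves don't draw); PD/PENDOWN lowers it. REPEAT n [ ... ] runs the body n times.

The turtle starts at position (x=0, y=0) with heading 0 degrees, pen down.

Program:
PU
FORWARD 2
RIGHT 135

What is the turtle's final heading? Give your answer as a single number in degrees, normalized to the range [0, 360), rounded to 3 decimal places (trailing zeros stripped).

Executing turtle program step by step:
Start: pos=(0,0), heading=0, pen down
PU: pen up
FD 2: (0,0) -> (2,0) [heading=0, move]
RT 135: heading 0 -> 225
Final: pos=(2,0), heading=225, 0 segment(s) drawn

Answer: 225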